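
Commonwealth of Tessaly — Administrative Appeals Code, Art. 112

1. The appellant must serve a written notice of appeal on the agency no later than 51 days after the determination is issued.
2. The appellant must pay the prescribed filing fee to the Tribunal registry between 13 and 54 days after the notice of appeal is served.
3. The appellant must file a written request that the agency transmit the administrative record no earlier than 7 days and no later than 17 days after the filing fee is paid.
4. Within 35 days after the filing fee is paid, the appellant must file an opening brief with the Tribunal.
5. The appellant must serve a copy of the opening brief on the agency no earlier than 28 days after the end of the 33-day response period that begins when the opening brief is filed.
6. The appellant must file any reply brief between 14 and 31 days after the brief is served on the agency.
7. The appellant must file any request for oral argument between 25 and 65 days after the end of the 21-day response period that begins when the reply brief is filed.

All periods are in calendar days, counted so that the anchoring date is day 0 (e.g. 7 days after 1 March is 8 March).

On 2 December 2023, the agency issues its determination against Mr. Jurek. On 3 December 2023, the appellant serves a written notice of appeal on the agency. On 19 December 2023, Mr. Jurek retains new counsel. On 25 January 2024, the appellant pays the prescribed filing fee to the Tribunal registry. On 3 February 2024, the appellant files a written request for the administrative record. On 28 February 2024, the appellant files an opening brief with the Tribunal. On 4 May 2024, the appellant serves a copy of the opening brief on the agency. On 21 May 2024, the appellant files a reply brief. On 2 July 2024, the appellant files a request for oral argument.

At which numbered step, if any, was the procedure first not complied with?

Step 7

Step 1: 51 days after 2 December 2023 (when the determination is issued) is 22 January 2024; 3 December 2023 is within that limit.
Step 2: the window is 13–54 days after 3 December 2023 (when the notice of appeal is served), so 16 December 2023 through 26 January 2024; done 25 January 2024, which is between those dates.
Step 3: the window is 7–17 days after 25 January 2024 (when the filing fee is paid), so 1 February 2024 through 11 February 2024; done 3 February 2024 — within the window.
Step 4: 35 days after 25 January 2024 (when the filing fee is paid) is 29 February 2024; done 28 February 2024 — timely.
Step 5: the earliest permitted date is 28 days after 1 April 2024 (end of the 33-day response period, which began when the opening brief is filed on 28 February 2024), i.e. 29 April 2024; done 4 May 2024, after the minimum wait.
Step 6: the window is 14–31 days after 4 May 2024 (when the brief is served on the agency), so 18 May 2024 through 4 June 2024; done 21 May 2024 — within the window.
Step 7: the window is 25–65 days after 11 June 2024 (end of the 21-day response period, which began when the reply brief is filed on 21 May 2024), so 6 July 2024 through 15 August 2024; 2 July 2024 is 4 days too early.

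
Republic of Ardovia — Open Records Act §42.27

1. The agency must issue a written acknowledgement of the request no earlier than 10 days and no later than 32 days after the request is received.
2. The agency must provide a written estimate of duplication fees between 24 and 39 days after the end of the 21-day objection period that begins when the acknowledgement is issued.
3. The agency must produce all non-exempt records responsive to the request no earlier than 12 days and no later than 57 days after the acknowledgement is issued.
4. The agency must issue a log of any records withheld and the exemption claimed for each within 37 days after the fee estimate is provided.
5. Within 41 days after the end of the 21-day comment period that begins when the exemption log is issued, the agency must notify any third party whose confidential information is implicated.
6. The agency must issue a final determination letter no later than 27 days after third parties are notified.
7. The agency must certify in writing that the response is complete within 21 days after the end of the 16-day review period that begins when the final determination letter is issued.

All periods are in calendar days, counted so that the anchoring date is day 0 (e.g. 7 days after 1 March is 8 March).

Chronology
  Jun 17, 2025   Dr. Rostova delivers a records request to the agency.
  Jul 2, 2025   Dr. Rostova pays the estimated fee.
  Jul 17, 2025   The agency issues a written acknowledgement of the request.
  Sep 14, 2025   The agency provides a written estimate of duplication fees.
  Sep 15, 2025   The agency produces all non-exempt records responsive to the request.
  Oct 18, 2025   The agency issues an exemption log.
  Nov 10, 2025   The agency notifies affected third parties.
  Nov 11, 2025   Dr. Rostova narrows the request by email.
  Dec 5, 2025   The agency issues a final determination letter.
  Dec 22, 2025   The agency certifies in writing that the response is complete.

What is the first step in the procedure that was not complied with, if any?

Step 1 — 10 and 32 days from Jun 17, 2025 (when the request is received) are Jun 27, 2025 and Jul 19, 2025 respectively; done Jul 17, 2025 — within the window.
Step 2 — 24 and 39 days from Aug 7, 2025 (end of the 21-day objection period, which began when the acknowledgement is issued on Jul 17, 2025) are Aug 31, 2025 and Sep 15, 2025 respectively; done Sep 14, 2025, which is between those dates.
Step 3 — 12 and 57 days from Jul 17, 2025 (when the acknowledgement is issued) are Jul 29, 2025 and Sep 12, 2025 respectively; Sep 15, 2025 is 3 days past the end of the window.

Step 3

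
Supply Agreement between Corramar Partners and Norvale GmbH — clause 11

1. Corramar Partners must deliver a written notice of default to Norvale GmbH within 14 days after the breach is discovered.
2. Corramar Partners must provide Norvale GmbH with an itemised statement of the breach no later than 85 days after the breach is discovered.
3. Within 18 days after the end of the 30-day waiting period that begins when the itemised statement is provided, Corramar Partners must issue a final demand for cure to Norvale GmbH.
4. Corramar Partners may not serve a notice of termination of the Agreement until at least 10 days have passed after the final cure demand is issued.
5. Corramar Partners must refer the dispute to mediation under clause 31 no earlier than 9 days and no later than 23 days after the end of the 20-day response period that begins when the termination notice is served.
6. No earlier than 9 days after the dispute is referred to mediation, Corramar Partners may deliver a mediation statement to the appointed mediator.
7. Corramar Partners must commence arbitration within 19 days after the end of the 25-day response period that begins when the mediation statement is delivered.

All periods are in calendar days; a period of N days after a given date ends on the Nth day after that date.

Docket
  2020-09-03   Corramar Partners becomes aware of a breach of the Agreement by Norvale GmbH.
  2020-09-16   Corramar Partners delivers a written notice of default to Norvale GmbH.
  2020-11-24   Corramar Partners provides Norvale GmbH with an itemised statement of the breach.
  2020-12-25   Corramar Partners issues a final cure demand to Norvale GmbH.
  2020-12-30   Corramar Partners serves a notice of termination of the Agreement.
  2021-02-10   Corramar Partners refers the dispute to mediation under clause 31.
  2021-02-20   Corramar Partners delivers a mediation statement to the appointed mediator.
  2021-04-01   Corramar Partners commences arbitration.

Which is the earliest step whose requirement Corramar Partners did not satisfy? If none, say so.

(1) due by 2020-09-03 + 14 days = 2020-09-17; completed 2020-09-16, before the deadline.
(2) due by 2020-09-03 + 85 days = 2020-11-27; completed 2020-11-24, before the deadline.
(3) due by 2020-12-24 + 18 days = 2021-01-11; done 2020-12-25 — timely.
(4) permitted from 2020-12-25 + 10 days = 2021-01-04 onward; done 2020-12-30 — 5 days too early.
The procedure was therefore not followed at step 4.

Step 4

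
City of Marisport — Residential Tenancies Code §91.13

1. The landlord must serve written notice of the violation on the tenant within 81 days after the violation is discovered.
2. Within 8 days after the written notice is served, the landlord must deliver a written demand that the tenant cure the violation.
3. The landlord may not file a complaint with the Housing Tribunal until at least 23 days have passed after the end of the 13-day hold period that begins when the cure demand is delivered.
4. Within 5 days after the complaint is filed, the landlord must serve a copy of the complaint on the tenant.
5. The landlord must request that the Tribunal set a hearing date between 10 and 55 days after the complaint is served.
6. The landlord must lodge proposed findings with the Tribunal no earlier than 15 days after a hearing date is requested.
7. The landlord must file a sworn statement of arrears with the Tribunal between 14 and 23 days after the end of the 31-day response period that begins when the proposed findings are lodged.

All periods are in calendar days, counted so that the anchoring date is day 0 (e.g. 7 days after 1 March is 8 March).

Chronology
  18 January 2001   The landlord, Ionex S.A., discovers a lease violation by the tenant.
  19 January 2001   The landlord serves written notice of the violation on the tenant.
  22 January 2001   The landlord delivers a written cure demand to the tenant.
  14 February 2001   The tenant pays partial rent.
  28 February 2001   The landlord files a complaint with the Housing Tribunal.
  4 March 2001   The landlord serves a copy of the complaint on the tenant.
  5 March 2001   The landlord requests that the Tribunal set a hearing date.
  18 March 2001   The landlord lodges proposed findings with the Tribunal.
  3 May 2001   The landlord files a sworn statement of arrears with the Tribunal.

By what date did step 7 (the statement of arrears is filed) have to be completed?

11 May 2001

The proposed findings are lodged on 18 March 2001; the 31-day response period therefore ends 18 April 2001, and step 7 runs from that date. The window is 14–23 days after 18 April 2001; it closes on 11 May 2001.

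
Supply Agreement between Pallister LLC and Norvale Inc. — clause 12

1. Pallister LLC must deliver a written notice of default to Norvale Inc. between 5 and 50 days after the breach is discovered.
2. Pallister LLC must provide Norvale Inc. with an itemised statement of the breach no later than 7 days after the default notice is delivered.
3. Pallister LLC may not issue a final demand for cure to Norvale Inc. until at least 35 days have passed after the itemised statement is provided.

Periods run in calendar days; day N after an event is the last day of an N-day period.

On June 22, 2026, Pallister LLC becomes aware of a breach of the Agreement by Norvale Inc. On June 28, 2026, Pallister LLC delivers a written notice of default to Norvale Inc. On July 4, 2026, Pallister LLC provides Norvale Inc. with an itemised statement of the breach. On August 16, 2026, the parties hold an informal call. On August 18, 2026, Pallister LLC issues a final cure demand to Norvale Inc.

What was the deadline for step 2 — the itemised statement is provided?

Step 2 runs from June 28, 2026, when the default notice is delivered. 7 days after June 28, 2026 is July 5, 2026.

July 5, 2026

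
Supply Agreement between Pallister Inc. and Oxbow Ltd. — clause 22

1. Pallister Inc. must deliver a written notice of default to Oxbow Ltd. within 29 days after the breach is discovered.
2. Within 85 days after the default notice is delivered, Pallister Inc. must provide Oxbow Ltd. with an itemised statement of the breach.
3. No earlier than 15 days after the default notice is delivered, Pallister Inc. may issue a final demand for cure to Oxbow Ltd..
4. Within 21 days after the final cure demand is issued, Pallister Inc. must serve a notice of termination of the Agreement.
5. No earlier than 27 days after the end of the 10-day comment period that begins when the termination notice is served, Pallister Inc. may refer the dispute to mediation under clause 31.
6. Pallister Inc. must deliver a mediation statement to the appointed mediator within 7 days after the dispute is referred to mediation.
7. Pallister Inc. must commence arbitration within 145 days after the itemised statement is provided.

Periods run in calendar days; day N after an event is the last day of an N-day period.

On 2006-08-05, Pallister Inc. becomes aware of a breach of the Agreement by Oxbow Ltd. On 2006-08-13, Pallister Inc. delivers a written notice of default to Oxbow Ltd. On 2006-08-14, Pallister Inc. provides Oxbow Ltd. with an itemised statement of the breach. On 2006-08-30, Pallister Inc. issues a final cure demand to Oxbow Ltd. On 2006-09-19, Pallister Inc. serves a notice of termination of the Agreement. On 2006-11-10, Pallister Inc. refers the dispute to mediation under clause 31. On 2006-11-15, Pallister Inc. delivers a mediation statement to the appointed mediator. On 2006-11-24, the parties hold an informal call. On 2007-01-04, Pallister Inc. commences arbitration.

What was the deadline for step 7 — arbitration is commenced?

2007-01-06

Step 7 runs from 2006-08-14, when the itemised statement is provided. 145 days after 2006-08-14 is 2007-01-06.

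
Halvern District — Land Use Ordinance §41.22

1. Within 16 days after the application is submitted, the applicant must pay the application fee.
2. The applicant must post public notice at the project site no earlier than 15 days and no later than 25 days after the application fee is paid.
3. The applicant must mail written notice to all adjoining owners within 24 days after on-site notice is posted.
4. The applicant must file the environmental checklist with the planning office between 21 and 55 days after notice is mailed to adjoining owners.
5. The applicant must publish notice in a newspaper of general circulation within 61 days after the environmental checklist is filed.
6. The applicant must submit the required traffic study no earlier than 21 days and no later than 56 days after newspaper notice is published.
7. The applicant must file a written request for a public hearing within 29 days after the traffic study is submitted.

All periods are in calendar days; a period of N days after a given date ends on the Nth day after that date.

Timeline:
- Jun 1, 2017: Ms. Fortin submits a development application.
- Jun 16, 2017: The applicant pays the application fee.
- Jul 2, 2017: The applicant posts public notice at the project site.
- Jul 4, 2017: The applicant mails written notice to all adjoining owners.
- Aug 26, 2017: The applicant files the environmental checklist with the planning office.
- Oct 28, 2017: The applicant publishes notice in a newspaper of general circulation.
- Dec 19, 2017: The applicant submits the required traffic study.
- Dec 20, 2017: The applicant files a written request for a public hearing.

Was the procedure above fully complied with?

Step 1 — counting 16 days from Jun 1, 2017 (when the application is submitted) gives a deadline of Jun 17, 2017; done Jun 16, 2017 — timely.
Step 2 — 15 and 25 days from Jun 16, 2017 (when the application fee is paid) are Jul 1, 2017 and Jul 11, 2017 respectively; Jul 2, 2017 falls inside that range.
Step 3 — counting 24 days from Jul 2, 2017 (when on-site notice is posted) gives a deadline of Jul 26, 2017; completed Jul 4, 2017, before the deadline.
Step 4 — 21 and 55 days from Jul 4, 2017 (when notice is mailed to adjoining owners) are Jul 25, 2017 and Aug 28, 2017 respectively; done Aug 26, 2017, which is between those dates.
Step 5 — counting 61 days from Aug 26, 2017 (when the environmental checklist is filed) gives a deadline of Oct 26, 2017; not done until Oct 28, 2017, 2 days after the deadline.
The procedure was therefore not followed at step 5.

No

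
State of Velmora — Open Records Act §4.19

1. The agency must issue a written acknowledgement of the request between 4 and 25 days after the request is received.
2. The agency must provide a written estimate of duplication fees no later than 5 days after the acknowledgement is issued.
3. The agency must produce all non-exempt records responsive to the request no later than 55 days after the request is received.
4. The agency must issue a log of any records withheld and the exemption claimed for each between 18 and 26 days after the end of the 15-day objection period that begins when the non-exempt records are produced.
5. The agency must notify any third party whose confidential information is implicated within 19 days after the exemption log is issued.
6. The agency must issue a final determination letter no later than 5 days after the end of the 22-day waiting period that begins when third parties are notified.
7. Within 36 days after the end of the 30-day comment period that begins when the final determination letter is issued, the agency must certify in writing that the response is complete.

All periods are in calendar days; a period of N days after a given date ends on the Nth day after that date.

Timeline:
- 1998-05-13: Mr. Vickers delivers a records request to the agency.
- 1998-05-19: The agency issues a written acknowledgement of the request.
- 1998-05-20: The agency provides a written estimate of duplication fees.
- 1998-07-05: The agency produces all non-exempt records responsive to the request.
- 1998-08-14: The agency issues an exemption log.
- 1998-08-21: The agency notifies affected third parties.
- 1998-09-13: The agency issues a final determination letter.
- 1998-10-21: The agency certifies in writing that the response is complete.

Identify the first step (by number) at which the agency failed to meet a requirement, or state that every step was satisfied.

(1) the permitted window runs from 1998-05-13 + 4 = 1998-05-17 to 1998-05-13 + 25 = 1998-06-07; done 1998-05-19, which is between those dates.
(2) due by 1998-05-19 + 5 days = 1998-05-24; done 1998-05-20 — timely.
(3) due by 1998-05-13 + 55 days = 1998-07-07; done 1998-07-05 — timely.
(4) the permitted window runs from 1998-07-20 + 18 = 1998-08-07 to 1998-07-20 + 26 = 1998-08-15; 1998-08-14 falls inside that range.
(5) due by 1998-08-14 + 19 days = 1998-09-02; completed 1998-08-21, before the deadline.
(6) due by 1998-09-12 + 5 days = 1998-09-17; completed 1998-09-13, before the deadline.
(7) due by 1998-10-13 + 36 days = 1998-11-18; done 1998-10-21 — timely.

None — every step was satisfied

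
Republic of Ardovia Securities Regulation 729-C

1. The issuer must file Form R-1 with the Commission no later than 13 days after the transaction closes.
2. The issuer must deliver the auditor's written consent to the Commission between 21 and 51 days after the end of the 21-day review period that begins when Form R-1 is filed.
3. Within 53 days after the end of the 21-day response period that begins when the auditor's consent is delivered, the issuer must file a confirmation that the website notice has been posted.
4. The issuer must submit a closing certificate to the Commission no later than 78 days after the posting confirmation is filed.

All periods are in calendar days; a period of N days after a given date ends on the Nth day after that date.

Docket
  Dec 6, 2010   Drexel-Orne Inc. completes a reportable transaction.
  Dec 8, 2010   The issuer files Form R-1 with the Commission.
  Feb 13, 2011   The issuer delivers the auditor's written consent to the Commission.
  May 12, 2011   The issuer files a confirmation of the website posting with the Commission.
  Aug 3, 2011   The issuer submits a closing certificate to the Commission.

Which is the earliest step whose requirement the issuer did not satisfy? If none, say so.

Step 1 — counting 13 days from Dec 6, 2010 (when the transaction closes) gives a deadline of Dec 19, 2010; done Dec 8, 2010 — timely.
Step 2 — 21 and 51 days from Dec 29, 2010 (end of the 21-day review period, which began when Form R-1 is filed on Dec 8, 2010) are Jan 19, 2011 and Feb 18, 2011 respectively; done Feb 13, 2011, which is between those dates.
Step 3 — counting 53 days from Mar 6, 2011 (end of the 21-day response period, which began when the auditor's consent is delivered on Feb 13, 2011) gives a deadline of Apr 28, 2011; May 12, 2011 misses that deadline by 14 days.
The procedure was therefore not followed at step 3.

Step 3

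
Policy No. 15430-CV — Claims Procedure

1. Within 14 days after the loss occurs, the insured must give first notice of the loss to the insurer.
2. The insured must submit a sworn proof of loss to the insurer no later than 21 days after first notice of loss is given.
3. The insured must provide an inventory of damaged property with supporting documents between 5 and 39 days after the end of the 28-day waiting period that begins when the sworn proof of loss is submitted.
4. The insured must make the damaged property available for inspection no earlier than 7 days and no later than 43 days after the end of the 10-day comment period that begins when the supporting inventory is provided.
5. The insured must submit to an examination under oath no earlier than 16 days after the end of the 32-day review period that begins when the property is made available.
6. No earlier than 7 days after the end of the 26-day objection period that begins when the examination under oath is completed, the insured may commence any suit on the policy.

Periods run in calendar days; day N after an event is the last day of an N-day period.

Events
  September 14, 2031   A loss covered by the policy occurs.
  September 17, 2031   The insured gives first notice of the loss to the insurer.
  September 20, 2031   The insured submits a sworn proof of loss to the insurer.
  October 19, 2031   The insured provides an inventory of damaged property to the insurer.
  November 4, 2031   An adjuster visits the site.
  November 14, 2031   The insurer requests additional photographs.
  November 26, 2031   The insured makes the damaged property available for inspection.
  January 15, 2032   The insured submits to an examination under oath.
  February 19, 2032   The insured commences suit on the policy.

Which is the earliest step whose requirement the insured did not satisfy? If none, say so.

Step 3

Step 1 — counting 14 days from September 14, 2031 (when the loss occurs) gives a deadline of September 28, 2031; September 17, 2031 is within that limit.
Step 2 — counting 21 days from September 17, 2031 (when first notice of loss is given) gives a deadline of October 8, 2031; September 20, 2031 is within that limit.
Step 3 — 5 and 39 days from October 18, 2031 (end of the 28-day waiting period, which began when the sworn proof of loss is submitted on September 20, 2031) are October 23, 2031 and November 26, 2031 respectively; October 19, 2031 is 4 days too early.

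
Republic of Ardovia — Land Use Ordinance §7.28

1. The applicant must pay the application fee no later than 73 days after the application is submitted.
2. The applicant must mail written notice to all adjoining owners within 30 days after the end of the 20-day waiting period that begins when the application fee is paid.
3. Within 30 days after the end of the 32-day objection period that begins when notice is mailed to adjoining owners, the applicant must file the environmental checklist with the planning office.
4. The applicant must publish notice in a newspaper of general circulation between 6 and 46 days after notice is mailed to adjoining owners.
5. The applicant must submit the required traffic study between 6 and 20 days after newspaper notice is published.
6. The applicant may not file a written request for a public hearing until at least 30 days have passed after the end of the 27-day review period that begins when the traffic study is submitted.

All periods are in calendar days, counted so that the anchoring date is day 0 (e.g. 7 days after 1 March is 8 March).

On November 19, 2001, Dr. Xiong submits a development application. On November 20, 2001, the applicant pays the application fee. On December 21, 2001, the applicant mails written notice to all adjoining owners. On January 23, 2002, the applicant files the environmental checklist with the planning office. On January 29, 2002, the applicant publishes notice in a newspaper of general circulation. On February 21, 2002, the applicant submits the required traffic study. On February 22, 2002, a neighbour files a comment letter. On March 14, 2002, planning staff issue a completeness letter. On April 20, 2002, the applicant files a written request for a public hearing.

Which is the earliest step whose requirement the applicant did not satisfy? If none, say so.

(1) due by November 19, 2001 + 73 days = January 31, 2002; done November 20, 2001 — timely.
(2) due by December 10, 2001 + 30 days = January 9, 2002; done December 21, 2001 — timely.
(3) due by January 22, 2002 + 30 days = February 21, 2002; completed January 23, 2002, before the deadline.
(4) the permitted window runs from December 21, 2001 + 6 = December 27, 2001 to December 21, 2001 + 46 = February 5, 2002; done January 29, 2002, which is between those dates.
(5) the permitted window runs from January 29, 2002 + 6 = February 4, 2002 to January 29, 2002 + 20 = February 18, 2002; February 21, 2002 is 3 days past the end of the window.
The procedure was therefore not followed at step 5.

Step 5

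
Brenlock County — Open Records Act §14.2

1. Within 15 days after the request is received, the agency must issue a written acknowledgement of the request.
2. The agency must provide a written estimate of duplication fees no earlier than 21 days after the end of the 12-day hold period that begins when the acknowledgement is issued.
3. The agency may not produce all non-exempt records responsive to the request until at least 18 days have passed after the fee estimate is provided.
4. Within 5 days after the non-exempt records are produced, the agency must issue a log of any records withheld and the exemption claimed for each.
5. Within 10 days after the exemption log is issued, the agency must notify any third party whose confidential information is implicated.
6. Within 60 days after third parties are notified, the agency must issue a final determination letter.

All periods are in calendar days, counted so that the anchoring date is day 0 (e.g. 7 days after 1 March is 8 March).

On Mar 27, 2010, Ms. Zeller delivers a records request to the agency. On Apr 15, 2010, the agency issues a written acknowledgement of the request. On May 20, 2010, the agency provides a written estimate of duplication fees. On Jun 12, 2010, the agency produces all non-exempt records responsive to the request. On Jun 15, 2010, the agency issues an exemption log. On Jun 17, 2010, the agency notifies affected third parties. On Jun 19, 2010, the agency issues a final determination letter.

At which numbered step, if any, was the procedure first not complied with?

Step 1

Step 1 — counting 15 days from Mar 27, 2010 (when the request is received) gives a deadline of Apr 11, 2010; Apr 15, 2010 misses that deadline by 4 days.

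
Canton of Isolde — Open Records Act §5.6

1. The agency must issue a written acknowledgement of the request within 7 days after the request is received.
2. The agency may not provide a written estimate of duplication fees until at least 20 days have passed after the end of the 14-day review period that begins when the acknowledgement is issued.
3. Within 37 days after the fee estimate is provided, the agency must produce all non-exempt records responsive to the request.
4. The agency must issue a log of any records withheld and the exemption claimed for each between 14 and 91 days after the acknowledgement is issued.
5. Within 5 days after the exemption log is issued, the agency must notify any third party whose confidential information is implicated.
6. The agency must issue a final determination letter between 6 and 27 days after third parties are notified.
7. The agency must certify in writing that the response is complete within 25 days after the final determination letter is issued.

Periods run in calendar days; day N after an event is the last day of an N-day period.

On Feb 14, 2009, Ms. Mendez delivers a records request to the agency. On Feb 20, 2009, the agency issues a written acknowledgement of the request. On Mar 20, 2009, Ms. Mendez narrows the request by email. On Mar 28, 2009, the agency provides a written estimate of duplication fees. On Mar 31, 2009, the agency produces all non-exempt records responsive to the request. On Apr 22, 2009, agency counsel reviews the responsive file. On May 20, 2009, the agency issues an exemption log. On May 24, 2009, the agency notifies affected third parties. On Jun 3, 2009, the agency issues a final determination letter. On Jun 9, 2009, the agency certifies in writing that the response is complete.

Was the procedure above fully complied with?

Step 1: 7 days after Feb 14, 2009 (when the request is received) is Feb 21, 2009; completed Feb 20, 2009, before the deadline.
Step 2: the earliest permitted date is 20 days after Mar 6, 2009 (end of the 14-day review period, which began when the acknowledgement is issued on Feb 20, 2009), i.e. Mar 26, 2009; Mar 28, 2009 is on or after that date.
Step 3: 37 days after Mar 28, 2009 (when the fee estimate is provided) is May 4, 2009; Mar 31, 2009 is within that limit.
Step 4: the window is 14–91 days after Feb 20, 2009 (when the acknowledgement is issued), so Mar 6, 2009 through May 22, 2009; done May 20, 2009, which is between those dates.
Step 5: 5 days after May 20, 2009 (when the exemption log is issued) is May 25, 2009; done May 24, 2009 — timely.
Step 6: the window is 6–27 days after May 24, 2009 (when third parties are notified), so May 30, 2009 through Jun 20, 2009; Jun 3, 2009 falls inside that range.
Step 7: 25 days after Jun 3, 2009 (when the final determination letter is issued) is Jun 28, 2009; completed Jun 9, 2009, before the deadline.

Yes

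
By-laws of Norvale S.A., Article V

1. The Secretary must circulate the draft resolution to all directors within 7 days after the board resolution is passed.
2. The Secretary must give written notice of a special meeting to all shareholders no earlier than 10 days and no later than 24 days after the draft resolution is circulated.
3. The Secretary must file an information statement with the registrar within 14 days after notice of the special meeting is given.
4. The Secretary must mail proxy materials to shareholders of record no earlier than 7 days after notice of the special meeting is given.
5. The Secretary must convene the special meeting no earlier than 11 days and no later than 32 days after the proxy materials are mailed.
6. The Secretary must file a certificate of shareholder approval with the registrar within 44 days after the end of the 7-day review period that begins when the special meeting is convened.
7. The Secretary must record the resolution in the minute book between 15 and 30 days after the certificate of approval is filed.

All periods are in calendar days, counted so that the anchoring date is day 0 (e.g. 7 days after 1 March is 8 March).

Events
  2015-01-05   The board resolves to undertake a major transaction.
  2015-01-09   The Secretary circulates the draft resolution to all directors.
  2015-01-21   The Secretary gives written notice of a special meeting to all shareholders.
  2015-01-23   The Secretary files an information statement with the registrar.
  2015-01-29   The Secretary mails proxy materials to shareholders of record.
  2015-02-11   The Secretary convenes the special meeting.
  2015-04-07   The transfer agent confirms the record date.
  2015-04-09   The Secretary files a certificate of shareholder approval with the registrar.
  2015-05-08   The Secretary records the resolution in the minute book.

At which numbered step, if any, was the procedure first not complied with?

Step 6

Step 1 — counting 7 days from 2015-01-05 (when the board resolution is passed) gives a deadline of 2015-01-12; 2015-01-09 is within that limit.
Step 2 — 10 and 24 days from 2015-01-09 (when the draft resolution is circulated) are 2015-01-19 and 2015-02-02 respectively; 2015-01-21 falls inside that range.
Step 3 — counting 14 days from 2015-01-21 (when notice of the special meeting is given) gives a deadline of 2015-02-04; done 2015-01-23 — timely.
Step 4 — must wait 7 days from 2015-01-21 (when notice of the special meeting is given), so not before 2015-01-28; done 2015-01-29, after the minimum wait.
Step 5 — 11 and 32 days from 2015-01-29 (when the proxy materials are mailed) are 2015-02-09 and 2015-03-02 respectively; done 2015-02-11 — within the window.
Step 6 — counting 44 days from 2015-02-18 (end of the 7-day review period, which began when the special meeting is convened on 2015-02-11) gives a deadline of 2015-04-03; 2015-04-09 misses that deadline by 6 days.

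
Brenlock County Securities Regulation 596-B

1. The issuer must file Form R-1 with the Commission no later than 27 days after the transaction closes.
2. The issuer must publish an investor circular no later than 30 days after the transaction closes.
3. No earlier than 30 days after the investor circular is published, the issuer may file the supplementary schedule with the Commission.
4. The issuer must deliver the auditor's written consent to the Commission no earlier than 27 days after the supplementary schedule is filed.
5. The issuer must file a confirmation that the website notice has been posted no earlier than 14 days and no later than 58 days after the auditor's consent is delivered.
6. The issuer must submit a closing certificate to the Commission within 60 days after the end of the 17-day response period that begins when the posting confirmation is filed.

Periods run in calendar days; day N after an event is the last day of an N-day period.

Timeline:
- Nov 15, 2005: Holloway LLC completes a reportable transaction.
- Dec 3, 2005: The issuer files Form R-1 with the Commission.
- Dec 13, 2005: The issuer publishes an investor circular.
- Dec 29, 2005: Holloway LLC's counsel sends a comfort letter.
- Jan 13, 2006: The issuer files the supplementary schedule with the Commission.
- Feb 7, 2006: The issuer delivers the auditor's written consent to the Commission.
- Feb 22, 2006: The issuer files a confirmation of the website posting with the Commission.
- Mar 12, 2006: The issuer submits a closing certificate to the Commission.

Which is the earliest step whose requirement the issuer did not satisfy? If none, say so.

Step 4

Step 1: 27 days after Nov 15, 2005 (when the transaction closes) is Dec 12, 2005; completed Dec 3, 2005, before the deadline.
Step 2: 30 days after Nov 15, 2005 (when the transaction closes) is Dec 15, 2005; done Dec 13, 2005 — timely.
Step 3: the earliest permitted date is 30 days after Dec 13, 2005 (when the investor circular is published), i.e. Jan 12, 2006; done Jan 13, 2006, after the minimum wait.
Step 4: the earliest permitted date is 27 days after Jan 13, 2006 (when the supplementary schedule is filed), i.e. Feb 9, 2006; acted on Feb 7, 2006, 2 days prematurely.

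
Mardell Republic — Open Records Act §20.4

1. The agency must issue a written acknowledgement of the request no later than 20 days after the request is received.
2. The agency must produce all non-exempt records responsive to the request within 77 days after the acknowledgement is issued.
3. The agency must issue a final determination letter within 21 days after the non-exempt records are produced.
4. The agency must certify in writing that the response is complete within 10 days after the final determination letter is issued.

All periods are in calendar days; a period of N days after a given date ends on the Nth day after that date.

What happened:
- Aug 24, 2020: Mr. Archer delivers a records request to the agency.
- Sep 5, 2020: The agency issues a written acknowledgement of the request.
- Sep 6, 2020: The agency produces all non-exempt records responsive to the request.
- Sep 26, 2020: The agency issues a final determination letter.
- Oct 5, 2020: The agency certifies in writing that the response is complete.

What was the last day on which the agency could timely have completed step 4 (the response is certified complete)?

Step 4 runs from Sep 26, 2020, when the final determination letter is issued. 10 days after Sep 26, 2020 is Oct 6, 2020.

Oct 6, 2020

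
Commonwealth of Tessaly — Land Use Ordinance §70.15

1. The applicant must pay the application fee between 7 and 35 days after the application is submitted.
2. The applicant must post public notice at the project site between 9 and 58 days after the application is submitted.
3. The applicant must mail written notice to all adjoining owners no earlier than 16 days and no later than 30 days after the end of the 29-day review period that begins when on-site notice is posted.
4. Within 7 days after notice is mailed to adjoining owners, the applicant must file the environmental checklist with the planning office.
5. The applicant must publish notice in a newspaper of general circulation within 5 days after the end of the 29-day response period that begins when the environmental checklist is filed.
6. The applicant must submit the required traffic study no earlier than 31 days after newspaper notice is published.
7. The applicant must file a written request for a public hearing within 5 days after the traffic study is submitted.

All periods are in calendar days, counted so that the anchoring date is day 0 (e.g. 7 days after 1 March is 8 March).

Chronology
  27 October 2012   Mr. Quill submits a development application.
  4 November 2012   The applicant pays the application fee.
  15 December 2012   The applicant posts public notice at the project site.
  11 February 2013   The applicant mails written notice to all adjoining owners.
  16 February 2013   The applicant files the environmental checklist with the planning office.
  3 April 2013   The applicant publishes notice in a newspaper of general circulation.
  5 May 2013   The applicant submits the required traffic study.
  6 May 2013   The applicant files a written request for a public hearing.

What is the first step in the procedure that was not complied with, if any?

Step 1 — 7 and 35 days from 27 October 2012 (when the application is submitted) are 3 November 2012 and 1 December 2012 respectively; 4 November 2012 falls inside that range.
Step 2 — 9 and 58 days from 27 October 2012 (when the application is submitted) are 5 November 2012 and 24 December 2012 respectively; 15 December 2012 falls inside that range.
Step 3 — 16 and 30 days from 13 January 2013 (end of the 29-day review period, which began when on-site notice is posted on 15 December 2012) are 29 January 2013 and 12 February 2013 respectively; done 11 February 2013, which is between those dates.
Step 4 — counting 7 days from 11 February 2013 (when notice is mailed to adjoining owners) gives a deadline of 18 February 2013; 16 February 2013 is within that limit.
Step 5 — counting 5 days from 17 March 2013 (end of the 29-day response period, which began when the environmental checklist is filed on 16 February 2013) gives a deadline of 22 March 2013; 3 April 2013 misses that deadline by 12 days.
The analysis stops there.

Step 5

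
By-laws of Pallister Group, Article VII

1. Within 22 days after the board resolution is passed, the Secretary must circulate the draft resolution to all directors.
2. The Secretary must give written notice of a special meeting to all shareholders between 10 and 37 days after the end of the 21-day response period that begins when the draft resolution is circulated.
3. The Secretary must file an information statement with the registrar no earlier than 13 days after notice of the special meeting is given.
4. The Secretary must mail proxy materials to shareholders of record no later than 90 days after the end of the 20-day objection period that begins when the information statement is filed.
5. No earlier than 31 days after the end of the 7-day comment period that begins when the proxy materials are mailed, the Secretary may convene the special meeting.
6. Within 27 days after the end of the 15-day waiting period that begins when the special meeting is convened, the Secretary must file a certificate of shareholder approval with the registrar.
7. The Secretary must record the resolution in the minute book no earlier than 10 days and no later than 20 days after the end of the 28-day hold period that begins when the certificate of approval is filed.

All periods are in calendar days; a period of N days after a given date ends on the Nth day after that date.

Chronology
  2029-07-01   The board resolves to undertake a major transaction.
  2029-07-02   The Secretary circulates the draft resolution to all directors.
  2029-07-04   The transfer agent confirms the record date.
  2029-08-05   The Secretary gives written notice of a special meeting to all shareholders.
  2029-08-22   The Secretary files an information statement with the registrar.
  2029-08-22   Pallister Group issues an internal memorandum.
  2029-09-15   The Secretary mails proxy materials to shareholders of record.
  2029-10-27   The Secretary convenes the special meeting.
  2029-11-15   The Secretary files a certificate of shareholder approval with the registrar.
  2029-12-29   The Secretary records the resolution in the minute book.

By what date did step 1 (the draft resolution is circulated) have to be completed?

Step 1 runs from 2029-07-01, when the board resolution is passed. 22 days after 2029-07-01 is 2029-07-23.

2029-07-23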